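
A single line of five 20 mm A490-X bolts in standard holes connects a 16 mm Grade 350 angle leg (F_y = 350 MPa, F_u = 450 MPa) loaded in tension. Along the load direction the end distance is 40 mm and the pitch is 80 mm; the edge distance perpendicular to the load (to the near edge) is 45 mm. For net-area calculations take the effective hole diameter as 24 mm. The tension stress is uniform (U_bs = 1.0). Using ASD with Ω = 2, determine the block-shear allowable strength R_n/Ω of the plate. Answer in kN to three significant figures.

Shear plane L_v = 40 + 4·80 = 360 mm; A_gv = 360 × 16 = 5760 mm².
A_nv = (360 − 4.5·24) × 16 = 4032 mm².
A_nt = (45 − 0.5·24) × 16 = 528 mm².
0.6 F_u A_nv = 1089 kN; 0.6 F_y A_gv = 1210 kN → shear rupture governs the shear term.
R_n = 1089 + 1.0 × 450 × 528 / 1000 = 1326 kN.
Allowable strength R_n/Ω = 1326 / 2 = 663 kN.

663 kN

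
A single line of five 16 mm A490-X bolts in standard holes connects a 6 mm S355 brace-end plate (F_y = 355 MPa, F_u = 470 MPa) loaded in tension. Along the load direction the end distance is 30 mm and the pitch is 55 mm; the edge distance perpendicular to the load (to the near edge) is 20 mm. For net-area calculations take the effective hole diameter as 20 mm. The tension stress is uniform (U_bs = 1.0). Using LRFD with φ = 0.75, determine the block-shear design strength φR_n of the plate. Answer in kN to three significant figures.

224 kN

Shear plane L_v = 30 + 4·55 = 250 mm; A_gv = 250 × 6 = 1500 mm².
A_nv = (250 − 4.5·20) × 6 = 960 mm².
A_nt = (20 − 0.5·20) × 6 = 60 mm².
0.6 F_u A_nv = 270.7 kN; 0.6 F_y A_gv = 319.5 kN → shear rupture governs the shear term.
R_n = 270.7 + 1.0 × 470 × 60 / 1000 = 298.9 kN.
Design strength φR_n = 0.75 × 298.9 = 224 kN.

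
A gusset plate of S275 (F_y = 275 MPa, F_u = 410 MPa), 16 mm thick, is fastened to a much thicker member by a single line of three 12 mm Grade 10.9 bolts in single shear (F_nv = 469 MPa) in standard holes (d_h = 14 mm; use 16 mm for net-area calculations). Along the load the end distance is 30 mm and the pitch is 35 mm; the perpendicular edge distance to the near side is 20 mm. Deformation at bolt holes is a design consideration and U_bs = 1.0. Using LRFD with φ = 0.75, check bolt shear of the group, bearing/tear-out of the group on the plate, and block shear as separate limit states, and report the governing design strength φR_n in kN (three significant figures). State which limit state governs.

Bolt shear: A_b = π·12²/4 = 113.1 mm²; R_n = 469 × 113.1 × 3 × 1 / 1000 = 159.1 kN → 0.75 × 159.1 = 119 kN.
Bearing: edge l_c = 23, r_n = 181.1 kN; interior l_c = 21, r_n = 165.3 kN; R_n = 181.1 + 2·165.3 = 511.7 kN → 384 kN.
Block shear: A_gv = 1600, A_nv = 960, A_nt = 192 mm²; R_n = min(0.6F_uA_nv, 0.6F_yA_gv) + U_bs·F_u·A_nt = 314.9 kN → 236 kN.
Bolt shear governs: 119 kN.

119 kN (bolt shear governs)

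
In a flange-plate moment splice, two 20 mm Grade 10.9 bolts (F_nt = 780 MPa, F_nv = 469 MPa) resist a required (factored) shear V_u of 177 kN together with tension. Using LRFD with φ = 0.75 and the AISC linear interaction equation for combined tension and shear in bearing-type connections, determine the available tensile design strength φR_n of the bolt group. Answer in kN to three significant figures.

183 kN

A_b = π·20²/4 = 314.2 mm²; f_rv = 177 × 1000 / (2 × 314.2) = 281.7 MPa.
F'_nt = 1.3 F_nt − (F_nt / φF_nv) f_rv = 1.3·780 − (780/(0.75·469))·281.7 = 389.3 MPa, capped at F_nt → F'_nt = 389.3 MPa.
R_n = F'_nt · A_b · n = 389.3 × 314.2 × 2 / 1000 = 244.6 kN.
Design strength φR_n = 0.75 × 244.6 = 183 kN.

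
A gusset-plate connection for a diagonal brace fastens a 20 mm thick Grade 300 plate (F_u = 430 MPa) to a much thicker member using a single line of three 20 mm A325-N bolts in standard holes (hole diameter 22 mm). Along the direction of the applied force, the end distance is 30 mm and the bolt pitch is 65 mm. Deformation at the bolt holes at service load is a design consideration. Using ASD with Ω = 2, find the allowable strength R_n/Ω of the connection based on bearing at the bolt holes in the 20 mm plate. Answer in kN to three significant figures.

Per bolt r_n = 1.2 l_c t F_u ≤ 2.4 d t F_u; upper limit = 2.4 × 20 × 20 × 430 / 1000 = 412.8 kN.
Edge bolt: l_c = 30 − 22/2 = 19 mm → 1.2 × 19 × 20 × 430 / 1000 = 196.1 → r_n = 196.1 kN.
Interior bolts: l_c = 65 − 22 = 43 mm → 1.2 × 43 × 20 × 430 / 1000 = 443.8 → r_n = 412.8 kN.
R_n = 1 × 196.1 + 2 × 412.8 = 1022 kN.
Allowable strength R_n/Ω = 1022 / 2 = 511 kN.

511 kN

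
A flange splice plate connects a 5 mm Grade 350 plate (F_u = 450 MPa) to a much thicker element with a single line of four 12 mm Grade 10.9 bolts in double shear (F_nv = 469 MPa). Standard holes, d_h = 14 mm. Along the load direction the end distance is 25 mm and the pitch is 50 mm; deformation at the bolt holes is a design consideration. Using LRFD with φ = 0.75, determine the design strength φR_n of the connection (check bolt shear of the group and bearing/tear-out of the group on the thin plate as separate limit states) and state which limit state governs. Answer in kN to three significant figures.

Bolt shear: A_b = π·12²/4 = 113.1 mm²; R_n = 469 × 113.1 × 4 × 2 / 1000 = 424.3 kN → 0.75 × 424.3 = 318 kN.
Bearing (1.2 l_c t F_u ≤ 2.4 d t F_u): upper limit = 2.4·12·5·450 / 1000 = 64.8 kN.
  Edge l_c = 25 − 14/2 = 18 → r_n = 48.6 kN; interior l_c = 50 − 14 = 36 → r_n = 64.8 kN.
  R_n,bearing = 1·48.6 + 3·64.8 = 243 kN → 0.75 × 243 = 182 kN.
Bearing governs: 182 kN.

182 kN (bearing governs)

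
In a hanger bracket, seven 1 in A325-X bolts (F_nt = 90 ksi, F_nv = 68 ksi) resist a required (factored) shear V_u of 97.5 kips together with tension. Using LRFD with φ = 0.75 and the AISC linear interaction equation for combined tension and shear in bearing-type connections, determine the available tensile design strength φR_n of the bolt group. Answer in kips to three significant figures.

353 kips

A_b = π·1²/4 = 0.7854 in²; f_rv = 97.5 / (7 × 0.7854) = 17.73 ksi.
F'_nt = 1.3 F_nt − (F_nt / φF_nv) f_rv = 1.3·90 − (90/(0.75·68))·17.73 = 85.7 ksi, capped at F_nt → F'_nt = 85.7 ksi.
R_n = F'_nt · A_b · n = 85.7 × 0.7854 × 7 = 471.2 kips.
Design strength φR_n = 0.75 × 471.2 = 353 kips.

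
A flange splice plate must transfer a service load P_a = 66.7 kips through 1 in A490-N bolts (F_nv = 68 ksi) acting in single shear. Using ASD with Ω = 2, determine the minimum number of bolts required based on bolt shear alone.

3 bolts

A_b = π·1²/4 = 0.7854 in².
Per-bolt allowable strength R_n/Ω = 68 × 0.7854 × 1 / 2 = 26.7 kips.
n ≥ 66.7 / 26.7 = 2.498 → use 3 bolts.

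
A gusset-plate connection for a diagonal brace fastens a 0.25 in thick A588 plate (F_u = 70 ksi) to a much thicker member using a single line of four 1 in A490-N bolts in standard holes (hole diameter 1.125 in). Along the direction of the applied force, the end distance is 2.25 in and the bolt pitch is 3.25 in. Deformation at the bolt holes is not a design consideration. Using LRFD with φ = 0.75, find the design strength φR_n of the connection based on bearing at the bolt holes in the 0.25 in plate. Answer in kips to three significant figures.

Per bolt r_n = 1.5 l_c t F_u ≤ 3.0 d t F_u; upper limit = 3.0 × 1 × 0.25 × 70 = 52.5 kips.
Edge bolt: l_c = 2.25 − 1.125/2 = 1.688 in → 1.5 × 1.688 × 0.25 × 70 = 44.3 → r_n = 44.3 kips.
Interior bolts: l_c = 3.25 − 1.125 = 2.125 in → 1.5 × 2.125 × 0.25 × 70 = 55.78 → r_n = 52.5 kips.
R_n = 1 × 44.3 + 3 × 52.5 = 201.8 kips.
Design strength φR_n = 0.75 × 201.8 = 151 kips.

151 kips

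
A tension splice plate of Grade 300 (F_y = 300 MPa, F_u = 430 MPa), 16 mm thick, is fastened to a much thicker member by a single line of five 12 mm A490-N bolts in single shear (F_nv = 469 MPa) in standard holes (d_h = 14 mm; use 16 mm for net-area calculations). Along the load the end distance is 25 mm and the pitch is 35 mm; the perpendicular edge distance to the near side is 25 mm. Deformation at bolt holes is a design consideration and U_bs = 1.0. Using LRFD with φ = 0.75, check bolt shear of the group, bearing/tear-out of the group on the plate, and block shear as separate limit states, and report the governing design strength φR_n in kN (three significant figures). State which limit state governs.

199 kN (bolt shear governs)

Bolt shear: A_b = π·12²/4 = 113.1 mm²; R_n = 469 × 113.1 × 5 × 1 / 1000 = 265.2 kN → 0.75 × 265.2 = 199 kN.
Bearing: edge l_c = 18, r_n = 148.6 kN; interior l_c = 21, r_n = 173.4 kN; R_n = 148.6 + 4·173.4 = 842.1 kN → 632 kN.
Block shear: A_gv = 2640, A_nv = 1488, A_nt = 272 mm²; R_n = min(0.6F_uA_nv, 0.6F_yA_gv) + U_bs·F_u·A_nt = 500.9 kN → 376 kN.
Bolt shear governs: 199 kN.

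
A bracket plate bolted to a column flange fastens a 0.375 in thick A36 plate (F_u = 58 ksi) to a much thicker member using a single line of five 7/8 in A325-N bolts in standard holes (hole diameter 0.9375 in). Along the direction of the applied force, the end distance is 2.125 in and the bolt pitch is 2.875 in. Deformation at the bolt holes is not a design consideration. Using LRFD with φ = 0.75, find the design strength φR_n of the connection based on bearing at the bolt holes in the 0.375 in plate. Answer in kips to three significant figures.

Per bolt r_n = 1.5 l_c t F_u ≤ 3.0 d t F_u; upper limit = 3.0 × 0.875 × 0.375 × 58 = 57.09 kips.
Edge bolt: l_c = 2.125 − 0.9375/2 = 1.656 in → 1.5 × 1.656 × 0.375 × 58 = 54.04 → r_n = 54.04 kips.
Interior bolts: l_c = 2.875 − 0.9375 = 1.938 in → 1.5 × 1.938 × 0.375 × 58 = 63.21 → r_n = 57.09 kips.
R_n = 1 × 54.04 + 4 × 57.09 = 282.4 kips.
Design strength φR_n = 0.75 × 282.4 = 212 kips.

212 kips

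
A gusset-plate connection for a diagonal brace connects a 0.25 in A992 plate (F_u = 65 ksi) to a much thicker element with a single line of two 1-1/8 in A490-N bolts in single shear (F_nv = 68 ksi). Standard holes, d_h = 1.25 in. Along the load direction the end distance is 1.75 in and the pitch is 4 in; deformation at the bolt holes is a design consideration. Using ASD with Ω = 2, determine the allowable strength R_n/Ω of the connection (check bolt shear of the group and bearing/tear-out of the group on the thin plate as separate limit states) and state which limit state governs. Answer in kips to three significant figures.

32.9 kips (bearing governs)

Bolt shear: A_b = π·1.125²/4 = 0.994 in²; R_n = 68 × 0.994 × 2 × 1 = 135.2 kips → 135.2 / 2 = 67.6 kips.
Bearing (1.2 l_c t F_u ≤ 2.4 d t F_u): upper limit = 2.4·1.125·0.25·65 = 43.87 kips.
  Edge l_c = 1.75 − 1.25/2 = 1.125 → r_n = 21.94 kips; interior l_c = 4 − 1.25 = 2.75 → r_n = 43.87 kips.
  R_n,bearing = 1·21.94 + 1·43.87 = 65.81 kips → 65.81 / 2 = 32.9 kips.
Bearing governs: 32.9 kips.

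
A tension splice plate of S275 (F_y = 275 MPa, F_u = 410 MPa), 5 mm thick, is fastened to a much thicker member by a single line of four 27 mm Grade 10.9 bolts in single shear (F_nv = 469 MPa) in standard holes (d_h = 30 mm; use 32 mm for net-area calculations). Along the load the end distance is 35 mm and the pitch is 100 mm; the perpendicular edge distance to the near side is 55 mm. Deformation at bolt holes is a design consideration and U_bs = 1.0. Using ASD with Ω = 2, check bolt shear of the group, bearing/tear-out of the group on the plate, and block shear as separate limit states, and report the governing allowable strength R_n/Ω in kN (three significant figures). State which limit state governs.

177 kN (block shear governs)

Bolt shear: A_b = π·27²/4 = 572.6 mm²; R_n = 469 × 572.6 × 4 × 1 / 1000 = 1074 kN → 1074 / 2 = 537 kN.
Bearing: edge l_c = 20, r_n = 49.2 kN; interior l_c = 70, r_n = 132.8 kN; R_n = 49.2 + 3·132.8 = 447.7 kN → 224 kN.
Block shear: A_gv = 1675, A_nv = 1115, A_nt = 195 mm²; R_n = min(0.6F_uA_nv, 0.6F_yA_gv) + U_bs·F_u·A_nt = 354.2 kN → 177 kN.
Block shear governs: 177 kN.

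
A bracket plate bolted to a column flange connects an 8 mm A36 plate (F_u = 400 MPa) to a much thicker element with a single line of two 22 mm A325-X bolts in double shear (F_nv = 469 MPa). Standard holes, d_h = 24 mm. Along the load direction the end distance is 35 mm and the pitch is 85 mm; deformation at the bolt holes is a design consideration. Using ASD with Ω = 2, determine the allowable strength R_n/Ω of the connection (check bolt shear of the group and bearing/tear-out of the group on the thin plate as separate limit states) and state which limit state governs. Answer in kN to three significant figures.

Bolt shear: A_b = π·22²/4 = 380.1 mm²; R_n = 469 × 380.1 × 2 × 2 / 1000 = 713.1 kN → 713.1 / 2 = 357 kN.
Bearing (1.2 l_c t F_u ≤ 2.4 d t F_u): upper limit = 2.4·22·8·400 / 1000 = 169 kN.
  Edge l_c = 35 − 24/2 = 23 → r_n = 88.32 kN; interior l_c = 85 − 24 = 61 → r_n = 169 kN.
  R_n,bearing = 1·88.32 + 1·169 = 257.3 kN → 257.3 / 2 = 129 kN.
Bearing governs: 129 kN.

129 kN (bearing governs)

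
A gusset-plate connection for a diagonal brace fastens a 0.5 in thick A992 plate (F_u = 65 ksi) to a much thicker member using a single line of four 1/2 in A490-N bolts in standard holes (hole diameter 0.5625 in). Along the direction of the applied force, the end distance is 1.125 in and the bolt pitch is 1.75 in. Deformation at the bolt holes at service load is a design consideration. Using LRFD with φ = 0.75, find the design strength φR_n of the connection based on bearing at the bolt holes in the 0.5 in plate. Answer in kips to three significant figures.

Per bolt r_n = 1.2 l_c t F_u ≤ 2.4 d t F_u; upper limit = 2.4 × 0.5 × 0.5 × 65 = 39 kips.
Edge bolt: l_c = 1.125 − 0.5625/2 = 0.8438 in → 1.2 × 0.8438 × 0.5 × 65 = 32.91 → r_n = 32.91 kips.
Interior bolts: l_c = 1.75 − 0.5625 = 1.188 in → 1.2 × 1.188 × 0.5 × 65 = 46.31 → r_n = 39 kips.
R_n = 1 × 32.91 + 3 × 39 = 149.9 kips.
Design strength φR_n = 0.75 × 149.9 = 112 kips.

112 kips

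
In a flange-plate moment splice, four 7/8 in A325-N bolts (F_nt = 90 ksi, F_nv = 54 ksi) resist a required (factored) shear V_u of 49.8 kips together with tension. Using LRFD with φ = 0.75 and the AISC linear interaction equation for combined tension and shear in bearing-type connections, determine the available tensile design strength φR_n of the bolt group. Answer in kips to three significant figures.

A_b = π·0.875²/4 = 0.6013 in²; f_rv = 49.8 / (4 × 0.6013) = 20.7 ksi.
F'_nt = 1.3 F_nt − (F_nt / φF_nv) f_rv = 1.3·90 − (90/(0.75·54))·20.7 = 70.99 ksi, capped at F_nt → F'_nt = 70.99 ksi.
R_n = F'_nt · A_b · n = 70.99 × 0.6013 × 4 = 170.8 kips.
Design strength φR_n = 0.75 × 170.8 = 128 kips.

128 kips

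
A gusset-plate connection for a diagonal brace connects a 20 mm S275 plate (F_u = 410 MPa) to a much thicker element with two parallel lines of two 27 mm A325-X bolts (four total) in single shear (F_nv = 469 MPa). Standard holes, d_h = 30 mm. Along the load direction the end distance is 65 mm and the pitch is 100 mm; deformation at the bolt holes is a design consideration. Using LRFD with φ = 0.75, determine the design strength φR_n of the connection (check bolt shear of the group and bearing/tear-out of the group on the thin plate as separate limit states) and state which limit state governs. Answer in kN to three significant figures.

Bolt shear: A_b = π·27²/4 = 572.6 mm²; R_n = 469 × 572.6 × 4 × 1 / 1000 = 1074 kN → 0.75 × 1074 = 806 kN.
Bearing (1.2 l_c t F_u ≤ 2.4 d t F_u): upper limit = 2.4·27·20·410 / 1000 = 531.4 kN.
  Edge l_c = 65 − 30/2 = 50 → r_n = 492 kN; interior l_c = 100 − 30 = 70 → r_n = 531.4 kN.
  R_n,bearing = 2·492 + 2·531.4 = 2047 kN → 0.75 × 2047 = 1540 kN.
Bolt shear governs: 806 kN.

806 kN (bolt shear governs)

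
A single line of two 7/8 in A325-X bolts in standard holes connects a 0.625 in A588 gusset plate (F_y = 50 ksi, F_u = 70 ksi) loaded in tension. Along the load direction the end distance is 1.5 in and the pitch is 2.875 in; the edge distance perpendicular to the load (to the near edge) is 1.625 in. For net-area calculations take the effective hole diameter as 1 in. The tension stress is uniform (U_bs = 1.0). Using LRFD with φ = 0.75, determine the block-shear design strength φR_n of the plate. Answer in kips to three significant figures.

Shear plane L_v = 1.5 + 1·2.875 = 4.375 in; A_gv = 4.375 × 0.625 = 2.734 in².
A_nv = (4.375 − 1.5·1) × 0.625 = 1.797 in².
A_nt = (1.625 − 0.5·1) × 0.625 = 0.7031 in².
0.6 F_u A_nv = 75.47 kips; 0.6 F_y A_gv = 82.03 kips → shear rupture governs the shear term.
R_n = 75.47 + 1.0 × 70 × 0.7031 = 124.7 kips.
Design strength φR_n = 0.75 × 124.7 = 93.5 kips.

93.5 kips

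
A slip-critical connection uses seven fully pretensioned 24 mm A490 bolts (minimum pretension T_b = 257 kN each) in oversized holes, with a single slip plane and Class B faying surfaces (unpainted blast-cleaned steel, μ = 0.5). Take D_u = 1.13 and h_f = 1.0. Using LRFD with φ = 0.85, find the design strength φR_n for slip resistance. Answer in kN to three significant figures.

864 kN

R_n = μ · D_u · h_f · T_b · n_s · n_b = 0.5 × 1.13 × 1.0 × 257 × 1 × 7 = 1016 kN.
Design strength φR_n = 0.85 × 1016 = 864 kN.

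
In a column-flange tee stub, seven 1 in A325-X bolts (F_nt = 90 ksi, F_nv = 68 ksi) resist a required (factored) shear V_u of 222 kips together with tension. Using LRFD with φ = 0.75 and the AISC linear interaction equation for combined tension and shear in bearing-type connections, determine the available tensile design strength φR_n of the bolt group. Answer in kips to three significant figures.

A_b = π·1²/4 = 0.7854 in²; f_rv = 222 / (7 × 0.7854) = 40.38 ksi.
F'_nt = 1.3 F_nt − (F_nt / φF_nv) f_rv = 1.3·90 − (90/(0.75·68))·40.38 = 45.74 ksi, capped at F_nt → F'_nt = 45.74 ksi.
R_n = F'_nt · A_b · n = 45.74 × 0.7854 × 7 = 251.5 kips.
Design strength φR_n = 0.75 × 251.5 = 189 kips.

189 kips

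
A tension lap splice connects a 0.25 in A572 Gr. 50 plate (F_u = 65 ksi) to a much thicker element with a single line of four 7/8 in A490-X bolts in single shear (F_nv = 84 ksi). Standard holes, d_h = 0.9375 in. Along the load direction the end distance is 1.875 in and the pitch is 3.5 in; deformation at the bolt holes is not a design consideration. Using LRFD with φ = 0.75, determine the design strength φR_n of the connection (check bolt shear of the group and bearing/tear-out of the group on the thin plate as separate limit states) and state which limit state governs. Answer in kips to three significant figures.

Bolt shear: A_b = π·0.875²/4 = 0.6013 in²; R_n = 84 × 0.6013 × 4 × 1 = 202 kips → 0.75 × 202 = 152 kips.
Bearing (1.5 l_c t F_u ≤ 3.0 d t F_u): upper limit = 3.0·0.875·0.25·65 = 42.66 kips.
  Edge l_c = 1.875 − 0.9375/2 = 1.406 → r_n = 34.28 kips; interior l_c = 3.5 − 0.9375 = 2.562 → r_n = 42.66 kips.
  R_n,bearing = 1·34.28 + 3·42.66 = 162.2 kips → 0.75 × 162.2 = 122 kips.
Bearing governs: 122 kips.

122 kips (bearing governs)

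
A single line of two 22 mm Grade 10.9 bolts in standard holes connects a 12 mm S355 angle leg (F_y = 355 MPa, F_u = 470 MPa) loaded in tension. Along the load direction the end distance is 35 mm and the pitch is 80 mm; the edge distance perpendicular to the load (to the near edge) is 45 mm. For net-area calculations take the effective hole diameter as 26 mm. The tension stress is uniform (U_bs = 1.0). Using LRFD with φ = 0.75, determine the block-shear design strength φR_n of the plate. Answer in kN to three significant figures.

Shear plane L_v = 35 + 1·80 = 115 mm; A_gv = 115 × 12 = 1380 mm².
A_nv = (115 − 1.5·26) × 12 = 912 mm².
A_nt = (45 − 0.5·26) × 12 = 384 mm².
0.6 F_u A_nv = 257.2 kN; 0.6 F_y A_gv = 293.9 kN → shear rupture governs the shear term.
R_n = 257.2 + 1.0 × 470 × 384 / 1000 = 437.7 kN.
Design strength φR_n = 0.75 × 437.7 = 328 kN.

328 kN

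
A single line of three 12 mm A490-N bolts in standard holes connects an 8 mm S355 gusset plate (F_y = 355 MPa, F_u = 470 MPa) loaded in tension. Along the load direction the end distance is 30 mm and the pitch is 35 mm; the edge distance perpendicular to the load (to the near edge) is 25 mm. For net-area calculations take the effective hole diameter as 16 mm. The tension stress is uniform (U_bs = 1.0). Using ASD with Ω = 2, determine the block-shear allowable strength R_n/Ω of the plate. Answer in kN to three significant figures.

Shear plane L_v = 30 + 2·35 = 100 mm; A_gv = 100 × 8 = 800 mm².
A_nv = (100 − 2.5·16) × 8 = 480 mm².
A_nt = (25 − 0.5·16) × 8 = 136 mm².
0.6 F_u A_nv = 135.4 kN; 0.6 F_y A_gv = 170.4 kN → shear rupture governs the shear term.
R_n = 135.4 + 1.0 × 470 × 136 / 1000 = 199.3 kN.
Allowable strength R_n/Ω = 199.3 / 2 = 99.6 kN.

99.6 kN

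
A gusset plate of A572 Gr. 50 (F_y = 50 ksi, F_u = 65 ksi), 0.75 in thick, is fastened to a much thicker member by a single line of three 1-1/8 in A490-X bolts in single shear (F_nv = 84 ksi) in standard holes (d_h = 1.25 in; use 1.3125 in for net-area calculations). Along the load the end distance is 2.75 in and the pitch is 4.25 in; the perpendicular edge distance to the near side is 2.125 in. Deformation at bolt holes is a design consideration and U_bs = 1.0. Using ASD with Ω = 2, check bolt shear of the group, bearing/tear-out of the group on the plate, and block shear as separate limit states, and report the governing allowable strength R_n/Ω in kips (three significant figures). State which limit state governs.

125 kips (bolt shear governs)

Bolt shear: A_b = π·1.125²/4 = 0.994 in²; R_n = 84 × 0.994 × 3 × 1 = 250.5 kips → 250.5 / 2 = 125 kips.
Bearing: edge l_c = 2.125, r_n = 124.3 kips; interior l_c = 3, r_n = 131.6 kips; R_n = 124.3 + 2·131.6 = 387.6 kips → 194 kips.
Block shear: A_gv = 8.438, A_nv = 5.977, A_nt = 1.102 in²; R_n = min(0.6F_uA_nv, 0.6F_yA_gv) + U_bs·F_u·A_nt = 304.7 kips → 152 kips.
Bolt shear governs: 125 kips.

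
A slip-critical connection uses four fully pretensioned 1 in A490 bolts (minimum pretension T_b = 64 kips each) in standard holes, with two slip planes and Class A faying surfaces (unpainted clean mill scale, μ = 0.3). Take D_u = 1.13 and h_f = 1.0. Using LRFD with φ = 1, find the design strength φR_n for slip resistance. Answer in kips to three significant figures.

174 kips

R_n = μ · D_u · h_f · T_b · n_s · n_b = 0.3 × 1.13 × 1.0 × 64 × 2 × 4 = 173.6 kips.
Design strength φR_n = 1 × 173.6 = 174 kips.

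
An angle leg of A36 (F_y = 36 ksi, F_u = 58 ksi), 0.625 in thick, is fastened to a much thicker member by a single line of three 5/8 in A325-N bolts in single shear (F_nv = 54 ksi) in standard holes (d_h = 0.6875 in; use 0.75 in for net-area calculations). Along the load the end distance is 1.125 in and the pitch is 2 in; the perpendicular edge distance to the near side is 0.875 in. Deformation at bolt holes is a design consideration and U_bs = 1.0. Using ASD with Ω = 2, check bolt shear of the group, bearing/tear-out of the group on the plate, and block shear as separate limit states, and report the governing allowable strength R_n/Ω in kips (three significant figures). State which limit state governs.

24.9 kips (bolt shear governs)

Bolt shear: A_b = π·0.625²/4 = 0.3068 in²; R_n = 54 × 0.3068 × 3 × 1 = 49.7 kips → 49.7 / 2 = 24.9 kips.
Bearing: edge l_c = 0.7812, r_n = 33.98 kips; interior l_c = 1.312, r_n = 54.38 kips; R_n = 33.98 + 2·54.38 = 142.7 kips → 71.4 kips.
Block shear: A_gv = 3.203, A_nv = 2.031, A_nt = 0.3125 in²; R_n = min(0.6F_uA_nv, 0.6F_yA_gv) + U_bs·F_u·A_nt = 87.31 kips → 43.7 kips.
Bolt shear governs: 24.9 kips.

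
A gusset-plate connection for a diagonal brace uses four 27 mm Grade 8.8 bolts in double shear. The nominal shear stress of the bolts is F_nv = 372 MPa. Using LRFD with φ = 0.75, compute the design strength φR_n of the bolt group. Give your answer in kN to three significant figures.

1280 kN

A_b = π × 27² / 4 = 572.6 mm².
R_n = F_nv · A_b · n · n_s = 372 × 572.6 × 4 × 2 / 1000 = 1704 kN.
Design strength φR_n = 0.75 × 1704 = 1280 kN.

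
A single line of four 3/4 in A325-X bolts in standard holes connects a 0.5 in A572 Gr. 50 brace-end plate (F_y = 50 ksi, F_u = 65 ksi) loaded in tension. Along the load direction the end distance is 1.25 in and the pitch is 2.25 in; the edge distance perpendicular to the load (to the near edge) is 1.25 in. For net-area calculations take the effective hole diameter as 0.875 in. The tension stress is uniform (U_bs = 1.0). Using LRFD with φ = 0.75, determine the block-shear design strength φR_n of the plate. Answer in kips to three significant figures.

Shear plane L_v = 1.25 + 3·2.25 = 8 in; A_gv = 8 × 0.5 = 4 in².
A_nv = (8 − 3.5·0.875) × 0.5 = 2.469 in².
A_nt = (1.25 − 0.5·0.875) × 0.5 = 0.4062 in².
0.6 F_u A_nv = 96.28 kips; 0.6 F_y A_gv = 120 kips → shear rupture governs the shear term.
R_n = 96.28 + 1.0 × 65 × 0.4062 = 122.7 kips.
Design strength φR_n = 0.75 × 122.7 = 92 kips.

92 kips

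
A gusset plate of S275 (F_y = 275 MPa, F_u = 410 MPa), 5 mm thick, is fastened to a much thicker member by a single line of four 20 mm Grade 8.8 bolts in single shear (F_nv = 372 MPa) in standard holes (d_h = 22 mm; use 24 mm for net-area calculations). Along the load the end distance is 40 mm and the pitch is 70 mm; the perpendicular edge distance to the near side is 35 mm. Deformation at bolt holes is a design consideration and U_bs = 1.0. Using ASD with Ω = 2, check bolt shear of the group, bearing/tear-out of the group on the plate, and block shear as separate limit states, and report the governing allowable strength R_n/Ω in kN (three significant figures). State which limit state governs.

126 kN (block shear governs)

Bolt shear: A_b = π·20²/4 = 314.2 mm²; R_n = 372 × 314.2 × 4 × 1 / 1000 = 467.5 kN → 467.5 / 2 = 234 kN.
Bearing: edge l_c = 29, r_n = 71.34 kN; interior l_c = 48, r_n = 98.4 kN; R_n = 71.34 + 3·98.4 = 366.5 kN → 183 kN.
Block shear: A_gv = 1250, A_nv = 830, A_nt = 115 mm²; R_n = min(0.6F_uA_nv, 0.6F_yA_gv) + U_bs·F_u·A_nt = 251.3 kN → 126 kN.
Block shear governs: 126 kN.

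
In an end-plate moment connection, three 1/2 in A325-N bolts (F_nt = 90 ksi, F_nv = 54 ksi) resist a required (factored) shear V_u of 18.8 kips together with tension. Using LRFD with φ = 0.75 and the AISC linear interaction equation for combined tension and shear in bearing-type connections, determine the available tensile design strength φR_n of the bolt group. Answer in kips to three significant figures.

A_b = π·0.5²/4 = 0.1963 in²; f_rv = 18.8 / (3 × 0.1963) = 31.92 ksi.
F'_nt = 1.3 F_nt − (F_nt / φF_nv) f_rv = 1.3·90 − (90/(0.75·54))·31.92 = 46.08 ksi, capped at F_nt → F'_nt = 46.08 ksi.
R_n = F'_nt · A_b · n = 46.08 × 0.1963 × 3 = 27.14 kips.
Design strength φR_n = 0.75 × 27.14 = 20.4 kips.

20.4 kips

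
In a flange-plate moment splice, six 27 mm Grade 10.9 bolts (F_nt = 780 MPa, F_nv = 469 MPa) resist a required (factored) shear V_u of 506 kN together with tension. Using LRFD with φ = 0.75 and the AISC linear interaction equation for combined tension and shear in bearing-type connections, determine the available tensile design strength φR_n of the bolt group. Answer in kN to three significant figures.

1770 kN

A_b = π·27²/4 = 572.6 mm²; f_rv = 506 × 1000 / (6 × 572.6) = 147.3 MPa.
F'_nt = 1.3 F_nt − (F_nt / φF_nv) f_rv = 1.3·780 − (780/(0.75·469))·147.3 = 687.4 MPa, capped at F_nt → F'_nt = 687.4 MPa.
R_n = F'_nt · A_b · n = 687.4 × 572.6 × 6 / 1000 = 2361 kN.
Design strength φR_n = 0.75 × 2361 = 1770 kN.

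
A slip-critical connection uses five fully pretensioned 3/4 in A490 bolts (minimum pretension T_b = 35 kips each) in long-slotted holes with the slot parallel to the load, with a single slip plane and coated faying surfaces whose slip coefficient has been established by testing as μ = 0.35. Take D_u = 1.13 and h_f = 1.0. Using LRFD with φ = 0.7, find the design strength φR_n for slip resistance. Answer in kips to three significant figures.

R_n = μ · D_u · h_f · T_b · n_s · n_b = 0.35 × 1.13 × 1.0 × 35 × 1 × 5 = 69.21 kips.
Design strength φR_n = 0.7 × 69.21 = 48.4 kips.

48.4 kips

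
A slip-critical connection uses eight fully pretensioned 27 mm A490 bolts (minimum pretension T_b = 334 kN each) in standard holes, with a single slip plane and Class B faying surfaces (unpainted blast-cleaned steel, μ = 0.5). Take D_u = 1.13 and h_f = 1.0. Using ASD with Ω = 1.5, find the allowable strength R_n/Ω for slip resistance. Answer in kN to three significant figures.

R_n = μ · D_u · h_f · T_b · n_s · n_b = 0.5 × 1.13 × 1.0 × 334 × 1 × 8 = 1510 kN.
Allowable strength R_n/Ω = 1510 / 1.5 = 1010 kN.

1010 kN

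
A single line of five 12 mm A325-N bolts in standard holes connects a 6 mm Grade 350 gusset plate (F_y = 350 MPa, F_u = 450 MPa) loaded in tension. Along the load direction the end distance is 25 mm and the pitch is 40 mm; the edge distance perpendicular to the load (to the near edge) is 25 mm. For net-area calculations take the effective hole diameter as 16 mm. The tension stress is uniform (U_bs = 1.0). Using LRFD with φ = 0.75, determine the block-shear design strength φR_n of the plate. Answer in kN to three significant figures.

Shear plane L_v = 25 + 4·40 = 185 mm; A_gv = 185 × 6 = 1110 mm².
A_nv = (185 − 4.5·16) × 6 = 678 mm².
A_nt = (25 − 0.5·16) × 6 = 102 mm².
0.6 F_u A_nv = 183.1 kN; 0.6 F_y A_gv = 233.1 kN → shear rupture governs the shear term.
R_n = 183.1 + 1.0 × 450 × 102 / 1000 = 229 kN.
Design strength φR_n = 0.75 × 229 = 172 kN.

172 kN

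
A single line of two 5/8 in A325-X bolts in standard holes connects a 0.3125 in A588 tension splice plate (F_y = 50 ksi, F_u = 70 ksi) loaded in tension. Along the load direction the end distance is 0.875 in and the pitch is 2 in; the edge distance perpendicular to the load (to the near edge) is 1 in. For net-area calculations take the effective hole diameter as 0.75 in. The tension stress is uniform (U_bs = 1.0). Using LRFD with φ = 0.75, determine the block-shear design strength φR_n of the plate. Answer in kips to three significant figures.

Shear plane L_v = 0.875 + 1·2 = 2.875 in; A_gv = 2.875 × 0.3125 = 0.8984 in².
A_nv = (2.875 − 1.5·0.75) × 0.3125 = 0.5469 in².
A_nt = (1 − 0.5·0.75) × 0.3125 = 0.1953 in².
0.6 F_u A_nv = 22.97 kips; 0.6 F_y A_gv = 26.95 kips → shear rupture governs the shear term.
R_n = 22.97 + 1.0 × 70 × 0.1953 = 36.64 kips.
Design strength φR_n = 0.75 × 36.64 = 27.5 kips.

27.5 kips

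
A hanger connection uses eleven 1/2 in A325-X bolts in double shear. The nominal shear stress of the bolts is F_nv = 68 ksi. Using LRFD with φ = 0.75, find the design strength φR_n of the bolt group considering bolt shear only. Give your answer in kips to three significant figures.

220 kips

A_b = π × 0.5² / 4 = 0.1963 in².
R_n = F_nv · A_b · n · n_s = 68 × 0.1963 × 11 × 2 = 293.7 kips.
Design strength φR_n = 0.75 × 293.7 = 220 kips.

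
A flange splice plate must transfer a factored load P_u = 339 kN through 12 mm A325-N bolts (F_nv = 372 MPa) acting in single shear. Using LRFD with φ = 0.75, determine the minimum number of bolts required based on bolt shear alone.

11 bolts

A_b = π·12²/4 = 113.1 mm².
Per-bolt design strength φR_n = 0.75 × 372 × 113.1 × 1 / 1000 = 31.55 kN.
n ≥ 339 / 31.55 = 10.74 → use 11 bolts.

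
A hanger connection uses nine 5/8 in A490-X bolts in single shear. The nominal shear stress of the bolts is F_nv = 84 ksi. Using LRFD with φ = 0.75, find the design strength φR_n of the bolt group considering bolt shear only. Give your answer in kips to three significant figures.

174 kips

A_b = π × 0.625² / 4 = 0.3068 in².
R_n = F_nv · A_b · n · n_s = 84 × 0.3068 × 9 × 1 = 231.9 kips.
Design strength φR_n = 0.75 × 231.9 = 174 kips.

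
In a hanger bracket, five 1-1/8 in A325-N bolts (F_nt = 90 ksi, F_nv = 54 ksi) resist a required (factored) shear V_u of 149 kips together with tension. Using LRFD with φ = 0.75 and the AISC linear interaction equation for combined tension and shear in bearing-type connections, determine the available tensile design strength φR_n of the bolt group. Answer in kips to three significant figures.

188 kips

A_b = π·1.125²/4 = 0.994 in²; f_rv = 149 / (5 × 0.994) = 29.98 ksi.
F'_nt = 1.3 F_nt − (F_nt / φF_nv) f_rv = 1.3·90 − (90/(0.75·54))·29.98 = 50.38 ksi, capped at F_nt → F'_nt = 50.38 ksi.
R_n = F'_nt · A_b · n = 50.38 × 0.994 × 5 = 250.4 kips.
Design strength φR_n = 0.75 × 250.4 = 188 kips.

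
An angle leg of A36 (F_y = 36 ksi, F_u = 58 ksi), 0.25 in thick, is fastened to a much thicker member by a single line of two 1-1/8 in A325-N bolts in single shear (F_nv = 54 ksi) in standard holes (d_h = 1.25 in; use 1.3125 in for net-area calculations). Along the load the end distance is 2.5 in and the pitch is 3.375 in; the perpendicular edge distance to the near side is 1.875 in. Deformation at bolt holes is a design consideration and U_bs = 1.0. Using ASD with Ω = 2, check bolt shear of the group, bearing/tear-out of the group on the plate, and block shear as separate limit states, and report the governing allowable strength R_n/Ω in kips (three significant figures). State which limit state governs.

Bolt shear: A_b = π·1.125²/4 = 0.994 in²; R_n = 54 × 0.994 × 2 × 1 = 107.4 kips → 107.4 / 2 = 53.7 kips.
Bearing: edge l_c = 1.875, r_n = 32.62 kips; interior l_c = 2.125, r_n = 36.97 kips; R_n = 32.62 + 1·36.97 = 69.6 kips → 34.8 kips.
Block shear: A_gv = 1.469, A_nv = 0.9766, A_nt = 0.3047 in²; R_n = min(0.6F_uA_nv, 0.6F_yA_gv) + U_bs·F_u·A_nt = 49.4 kips → 24.7 kips.
Block shear governs: 24.7 kips.

24.7 kips (block shear governs)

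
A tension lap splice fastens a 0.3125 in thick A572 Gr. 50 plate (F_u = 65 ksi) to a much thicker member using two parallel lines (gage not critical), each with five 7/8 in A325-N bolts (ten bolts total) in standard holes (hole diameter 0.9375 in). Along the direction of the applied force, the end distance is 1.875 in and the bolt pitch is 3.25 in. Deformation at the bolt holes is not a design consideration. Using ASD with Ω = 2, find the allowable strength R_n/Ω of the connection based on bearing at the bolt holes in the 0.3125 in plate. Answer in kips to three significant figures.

Per bolt r_n = 1.5 l_c t F_u ≤ 3.0 d t F_u; upper limit = 3.0 × 0.875 × 0.3125 × 65 = 53.32 kips.
Edge bolt: l_c = 1.875 − 0.9375/2 = 1.406 in → 1.5 × 1.406 × 0.3125 × 65 = 42.85 → r_n = 42.85 kips.
Interior bolts: l_c = 3.25 − 0.9375 = 2.312 in → 1.5 × 2.312 × 0.3125 × 65 = 70.46 → r_n = 53.32 kips.
R_n = 2 × 42.85 + 8 × 53.32 = 512.3 kips.
Allowable strength R_n/Ω = 512.3 / 2 = 256 kips.

256 kips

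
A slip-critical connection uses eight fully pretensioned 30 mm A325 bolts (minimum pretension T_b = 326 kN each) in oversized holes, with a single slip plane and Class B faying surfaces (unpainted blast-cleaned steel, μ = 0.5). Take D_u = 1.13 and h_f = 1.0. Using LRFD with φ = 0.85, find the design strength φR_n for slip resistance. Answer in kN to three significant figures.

1250 kN

R_n = μ · D_u · h_f · T_b · n_s · n_b = 0.5 × 1.13 × 1.0 × 326 × 1 × 8 = 1474 kN.
Design strength φR_n = 0.85 × 1474 = 1250 kN.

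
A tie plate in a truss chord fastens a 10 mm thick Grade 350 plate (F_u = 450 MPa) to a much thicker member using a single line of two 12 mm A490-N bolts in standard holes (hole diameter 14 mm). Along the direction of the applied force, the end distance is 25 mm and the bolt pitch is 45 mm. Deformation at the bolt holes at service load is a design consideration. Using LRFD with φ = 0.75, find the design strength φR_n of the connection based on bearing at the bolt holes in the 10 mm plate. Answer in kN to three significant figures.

Per bolt r_n = 1.2 l_c t F_u ≤ 2.4 d t F_u; upper limit = 2.4 × 12 × 10 × 450 / 1000 = 129.6 kN.
Edge bolt: l_c = 25 − 14/2 = 18 mm → 1.2 × 18 × 10 × 450 / 1000 = 97.2 → r_n = 97.2 kN.
Interior bolts: l_c = 45 − 14 = 31 mm → 1.2 × 31 × 10 × 450 / 1000 = 167.4 → r_n = 129.6 kN.
R_n = 1 × 97.2 + 1 × 129.6 = 226.8 kN.
Design strength φR_n = 0.75 × 226.8 = 170 kN.

170 kN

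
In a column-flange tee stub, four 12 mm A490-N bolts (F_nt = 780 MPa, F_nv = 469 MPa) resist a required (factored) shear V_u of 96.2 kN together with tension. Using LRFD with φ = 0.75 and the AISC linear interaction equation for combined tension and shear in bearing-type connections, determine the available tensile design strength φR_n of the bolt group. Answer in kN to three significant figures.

A_b = π·12²/4 = 113.1 mm²; f_rv = 96.2 × 1000 / (4 × 113.1) = 212.6 MPa.
F'_nt = 1.3 F_nt − (F_nt / φF_nv) f_rv = 1.3·780 − (780/(0.75·469))·212.6 = 542.5 MPa, capped at F_nt → F'_nt = 542.5 MPa.
R_n = F'_nt · A_b · n = 542.5 × 113.1 × 4 / 1000 = 245.4 kN.
Design strength φR_n = 0.75 × 245.4 = 184 kN.

184 kN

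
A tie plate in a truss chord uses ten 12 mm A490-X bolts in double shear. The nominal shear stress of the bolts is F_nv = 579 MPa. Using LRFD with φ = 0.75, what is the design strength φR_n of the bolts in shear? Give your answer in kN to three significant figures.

A_b = π × 12² / 4 = 113.1 mm².
R_n = F_nv · A_b · n · n_s = 579 × 113.1 × 10 × 2 / 1000 = 1310 kN.
Design strength φR_n = 0.75 × 1310 = 982 kN.

982 kN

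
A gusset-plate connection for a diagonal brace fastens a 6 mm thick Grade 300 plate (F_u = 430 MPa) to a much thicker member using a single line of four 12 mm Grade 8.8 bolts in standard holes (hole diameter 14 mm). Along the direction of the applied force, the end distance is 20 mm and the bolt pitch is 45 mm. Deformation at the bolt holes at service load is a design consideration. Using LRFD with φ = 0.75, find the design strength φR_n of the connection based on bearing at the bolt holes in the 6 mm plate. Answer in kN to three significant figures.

Per bolt r_n = 1.2 l_c t F_u ≤ 2.4 d t F_u; upper limit = 2.4 × 12 × 6 × 430 / 1000 = 74.3 kN.
Edge bolt: l_c = 20 − 14/2 = 13 mm → 1.2 × 13 × 6 × 430 / 1000 = 40.25 → r_n = 40.25 kN.
Interior bolts: l_c = 45 − 14 = 31 mm → 1.2 × 31 × 6 × 430 / 1000 = 95.98 → r_n = 74.3 kN.
R_n = 1 × 40.25 + 3 × 74.3 = 263.2 kN.
Design strength φR_n = 0.75 × 263.2 = 197 kN.

197 kN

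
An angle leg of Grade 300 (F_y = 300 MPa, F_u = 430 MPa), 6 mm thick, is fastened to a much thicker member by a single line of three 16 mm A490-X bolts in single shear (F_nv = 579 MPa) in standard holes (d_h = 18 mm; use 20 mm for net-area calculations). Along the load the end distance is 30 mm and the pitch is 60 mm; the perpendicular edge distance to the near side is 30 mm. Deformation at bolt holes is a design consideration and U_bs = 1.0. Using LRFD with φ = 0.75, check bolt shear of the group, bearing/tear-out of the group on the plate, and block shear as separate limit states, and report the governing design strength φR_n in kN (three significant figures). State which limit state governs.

Bolt shear: A_b = π·16²/4 = 201.1 mm²; R_n = 579 × 201.1 × 3 × 1 / 1000 = 349.2 kN → 0.75 × 349.2 = 262 kN.
Bearing: edge l_c = 21, r_n = 65.02 kN; interior l_c = 42, r_n = 99.07 kN; R_n = 65.02 + 2·99.07 = 263.2 kN → 197 kN.
Block shear: A_gv = 900, A_nv = 600, A_nt = 120 mm²; R_n = min(0.6F_uA_nv, 0.6F_yA_gv) + U_bs·F_u·A_nt = 206.4 kN → 155 kN.
Block shear governs: 155 kN.

155 kN (block shear governs)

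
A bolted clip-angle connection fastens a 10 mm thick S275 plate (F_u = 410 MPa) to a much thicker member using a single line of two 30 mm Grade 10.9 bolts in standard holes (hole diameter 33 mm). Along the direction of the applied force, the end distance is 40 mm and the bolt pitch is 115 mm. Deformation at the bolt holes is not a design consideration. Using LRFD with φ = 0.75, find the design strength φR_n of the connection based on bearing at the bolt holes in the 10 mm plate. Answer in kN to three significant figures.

385 kN

Per bolt r_n = 1.5 l_c t F_u ≤ 3.0 d t F_u; upper limit = 3.0 × 30 × 10 × 410 / 1000 = 369 kN.
Edge bolt: l_c = 40 − 33/2 = 23.5 mm → 1.5 × 23.5 × 10 × 410 / 1000 = 144.5 → r_n = 144.5 kN.
Interior bolts: l_c = 115 − 33 = 82 mm → 1.5 × 82 × 10 × 410 / 1000 = 504.3 → r_n = 369 kN.
R_n = 1 × 144.5 + 1 × 369 = 513.5 kN.
Design strength φR_n = 0.75 × 513.5 = 385 kN.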